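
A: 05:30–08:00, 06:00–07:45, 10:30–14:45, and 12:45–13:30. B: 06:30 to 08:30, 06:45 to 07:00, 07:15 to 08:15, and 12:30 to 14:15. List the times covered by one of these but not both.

A, merged: 05:30–08:00, 10:30–14:45.
B, merged: 06:30–08:30, 12:30–14:15.
A but not B: 05:30–06:30, 10:30–12:30, 14:15–14:45.
B but not A: 08:00–08:30.
Combining gives A △ B.

05:30–06:30, 08:00–08:30, 10:30–12:30, 14:15–14:45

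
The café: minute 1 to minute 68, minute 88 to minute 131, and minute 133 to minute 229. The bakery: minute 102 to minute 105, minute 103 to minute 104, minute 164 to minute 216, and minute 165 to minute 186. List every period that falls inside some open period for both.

minute 102 to minute 105, minute 164 to minute 216

B, merged: minute 102 to minute 105, minute 164 to minute 216.
minute 1 to minute 68: no overlap with the second set.
minute 88 to minute 131 meets the second set on minute 102 to minute 105.
minute 133 to minute 229 meets the second set on minute 164 to minute 216.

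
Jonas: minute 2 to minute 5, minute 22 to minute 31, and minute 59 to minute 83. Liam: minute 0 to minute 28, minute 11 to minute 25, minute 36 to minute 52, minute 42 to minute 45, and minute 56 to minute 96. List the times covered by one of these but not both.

minute 0 to minute 2, minute 5 to minute 22, minute 28 to minute 31, minute 36 to minute 52, minute 56 to minute 59, minute 83 to minute 96

Merge the second list: minute 0 to minute 28, minute 36 to minute 52, minute 56 to minute 96.
Only in the first: minute 28 to minute 31.
Only in the second: minute 0 to minute 2, minute 5 to minute 22, minute 36 to minute 52, minute 56 to minute 59, minute 83 to minute 96.
Together these are the periods covered by exactly one.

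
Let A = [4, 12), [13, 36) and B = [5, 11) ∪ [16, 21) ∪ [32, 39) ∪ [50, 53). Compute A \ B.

[4, 5) ∪ [11, 12) ∪ [13, 16) ∪ [21, 32)

[4, 12) minus B → [4, 5), [11, 12).
[13, 36) minus B → [13, 16), [21, 32).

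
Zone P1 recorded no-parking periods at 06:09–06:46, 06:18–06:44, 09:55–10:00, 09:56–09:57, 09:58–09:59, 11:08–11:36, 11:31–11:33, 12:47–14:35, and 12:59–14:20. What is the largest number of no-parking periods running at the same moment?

Sweep endpoints in order; track running count of active intervals.
Peak of 2 reached at 06:18.

2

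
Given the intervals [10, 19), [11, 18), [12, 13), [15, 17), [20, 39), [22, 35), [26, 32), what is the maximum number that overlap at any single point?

3

Sweep endpoints in order; track running count of active intervals.
Peak of 3 reached at 12.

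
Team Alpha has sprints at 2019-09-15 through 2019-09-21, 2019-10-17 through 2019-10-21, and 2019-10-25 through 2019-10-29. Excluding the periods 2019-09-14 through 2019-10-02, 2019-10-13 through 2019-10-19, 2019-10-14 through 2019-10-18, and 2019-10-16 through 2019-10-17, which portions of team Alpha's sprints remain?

2019-10-20 through 2019-10-21, 2019-10-25 through 2019-10-29

Second set merges to 2019-09-14 through 2019-10-02, 2019-10-13 through 2019-10-19.
2019-09-15 through 2019-09-21: fully covered by B → removed.
2019-10-17 through 2019-10-21 minus B → 2019-10-20 through 2019-10-21.
2019-10-25 through 2019-10-29: no B overlap → unchanged.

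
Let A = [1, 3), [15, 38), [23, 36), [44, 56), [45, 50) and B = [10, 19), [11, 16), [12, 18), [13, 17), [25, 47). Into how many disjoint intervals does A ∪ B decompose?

First set merges to [1, 3), [15, 38), [44, 56).
Second set merges to [10, 19), [25, 47).
A ∪ B = [1, 3), [10, 56).
That is 2 disjoint pieces.

2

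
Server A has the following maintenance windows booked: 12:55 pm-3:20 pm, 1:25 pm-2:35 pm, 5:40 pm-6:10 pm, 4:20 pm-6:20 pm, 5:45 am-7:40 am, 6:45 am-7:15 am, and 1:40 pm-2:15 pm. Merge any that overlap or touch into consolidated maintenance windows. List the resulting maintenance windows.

5:45 am–7:40 am, 12:55 pm–3:20 pm, 4:20 pm–6:20 pm

Sort by start: 5:45 am–7:40 am, 6:45 am–7:15 am, 12:55 pm–3:20 pm, 1:25 pm–2:35 pm, 1:40 pm–2:15 pm, 4:20 pm–6:20 pm, 5:40 pm–6:10 pm.
6:45 am–7:15 am overlaps/touches 5:45 am–7:40 am → extend to 5:45 am–7:40 am.
12:55 pm–3:20 pm is disjoint → start new block.
1:25 pm–2:35 pm overlaps/touches 12:55 pm–3:20 pm → extend to 12:55 pm–3:20 pm.
1:40 pm–2:15 pm overlaps/touches 12:55 pm–3:20 pm → extend to 12:55 pm–3:20 pm.
4:20 pm–6:20 pm is disjoint → start new block.
5:40 pm–6:10 pm overlaps/touches 4:20 pm–6:20 pm → extend to 4:20 pm–6:20 pm.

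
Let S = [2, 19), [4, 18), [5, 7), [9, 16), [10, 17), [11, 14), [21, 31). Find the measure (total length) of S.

Merged: [2, 19), [21, 31).
Lengths: 17 + 10 = 27.

27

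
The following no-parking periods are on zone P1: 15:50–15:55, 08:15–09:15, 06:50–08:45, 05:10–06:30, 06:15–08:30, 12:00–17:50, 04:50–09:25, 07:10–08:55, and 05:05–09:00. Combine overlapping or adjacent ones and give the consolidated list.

Sort by start: 04:50-09:25, 05:05-09:00, 05:10-06:30, 06:15-08:30, 06:50-08:45, 07:10-08:55, 08:15-09:15, 12:00-17:50, 15:50-15:55.
05:05-09:00 overlaps/touches 04:50-09:25 → extend to 04:50-09:25.
05:10-06:30 overlaps/touches 04:50-09:25 → extend to 04:50-09:25.
06:15-08:30 overlaps/touches 04:50-09:25 → extend to 04:50-09:25.
06:50-08:45 overlaps/touches 04:50-09:25 → extend to 04:50-09:25.
07:10-08:55 overlaps/touches 04:50-09:25 → extend to 04:50-09:25.
08:15-09:15 overlaps/touches 04:50-09:25 → extend to 04:50-09:25.
12:00-17:50 is disjoint → start new block.
15:50-15:55 overlaps/touches 12:00-17:50 → extend to 12:00-17:50.

04:50-09:25, 12:00-17:50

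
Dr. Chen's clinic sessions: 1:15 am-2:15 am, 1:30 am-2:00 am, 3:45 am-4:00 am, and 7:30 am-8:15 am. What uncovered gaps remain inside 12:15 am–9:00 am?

The merged coverage is 1:15 am–2:15 am, 3:45 am–4:00 am, 7:30 am–8:15 am.
Uncovered inside 12:15 am–9:00 am: 12:15 am–1:15 am, 2:15 am–3:45 am, 4:00 am–7:30 am, 8:15 am–9:00 am.

12:15 am–1:15 am, 2:15 am–3:45 am, 4:00 am–7:30 am, 8:15 am–9:00 am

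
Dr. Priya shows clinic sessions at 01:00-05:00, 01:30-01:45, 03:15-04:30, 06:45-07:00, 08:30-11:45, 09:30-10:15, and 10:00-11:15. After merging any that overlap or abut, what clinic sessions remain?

01:00–05:00, 06:45–07:00, 08:30–11:45

01:30–01:45 overlaps/touches 01:00–05:00 → extend to 01:00–05:00.
03:15–04:30 overlaps/touches 01:00–05:00 → extend to 01:00–05:00.
06:45–07:00 is disjoint → start new block.
08:30–11:45 is disjoint → start new block.
09:30–10:15 overlaps/touches 08:30–11:45 → extend to 08:30–11:45.
10:00–11:15 overlaps/touches 08:30–11:45 → extend to 08:30–11:45.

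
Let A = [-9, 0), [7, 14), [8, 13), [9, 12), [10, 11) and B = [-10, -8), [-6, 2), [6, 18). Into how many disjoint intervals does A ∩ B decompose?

3

A, merged: [-9, 0), [7, 14).
A ∩ B = [-9, -8), [-6, 0), [7, 14).
That is 3 disjoint pieces.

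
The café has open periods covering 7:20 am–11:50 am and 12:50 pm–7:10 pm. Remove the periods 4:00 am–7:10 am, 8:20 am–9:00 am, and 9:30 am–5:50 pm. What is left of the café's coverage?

7:20 am–8:20 am, 9:00 am–9:30 am, 5:50 pm–7:10 pm

7:20 am–11:50 am \ B = 7:20 am–8:20 am, 9:00 am–9:30 am.
12:50 pm–7:10 pm \ B = 5:50 pm–7:10 pm.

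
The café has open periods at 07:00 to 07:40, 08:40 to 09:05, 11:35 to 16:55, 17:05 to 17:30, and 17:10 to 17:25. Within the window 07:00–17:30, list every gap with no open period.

07:40–08:40, 09:05–11:35, 16:55–17:05

Covered (merged): 07:00–07:40, 08:40–09:05, 11:35–16:55, 17:05–17:30.
Complement within 07:00–17:30: 07:40–08:40, 09:05–11:35, 16:55–17:05.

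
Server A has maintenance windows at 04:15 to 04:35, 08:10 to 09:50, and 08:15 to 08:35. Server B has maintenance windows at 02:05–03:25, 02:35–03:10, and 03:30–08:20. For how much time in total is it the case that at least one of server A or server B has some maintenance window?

7 h 40 min

First set merges to 04:15-04:35, 08:10-09:50.
Second set merges to 02:05-03:25, 03:30-08:20.
A ∪ B = 02:05-03:25, 03:30-09:50.
Total: 1 h 20 min + 6 h 20 min = 7 h 40 min.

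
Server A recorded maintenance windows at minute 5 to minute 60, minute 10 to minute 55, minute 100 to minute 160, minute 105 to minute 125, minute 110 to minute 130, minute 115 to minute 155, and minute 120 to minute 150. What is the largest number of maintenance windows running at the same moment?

5

Walk the sorted start/end points keeping a running depth.
The depth first hits 5 at minute 120.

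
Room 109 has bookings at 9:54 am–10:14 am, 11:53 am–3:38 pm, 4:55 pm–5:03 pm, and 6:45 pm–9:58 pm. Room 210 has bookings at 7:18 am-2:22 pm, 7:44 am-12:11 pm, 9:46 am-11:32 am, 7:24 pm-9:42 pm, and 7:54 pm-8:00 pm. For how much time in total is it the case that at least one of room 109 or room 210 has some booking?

Second set merges to 7:18 am–2:22 pm, 7:24 pm–9:42 pm.
A ∪ B = 7:18 am–3:38 pm, 4:55 pm–5:03 pm, 6:45 pm–9:58 pm.
Total: 8 h 20 min + 8 min + 3 h 13 min = 11 h 41 min.

11 h 41 min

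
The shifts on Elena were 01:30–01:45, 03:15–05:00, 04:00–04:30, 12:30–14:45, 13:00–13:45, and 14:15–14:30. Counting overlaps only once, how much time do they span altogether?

Merged: 01:30-01:45, 03:15-05:00, 12:30-14:45.
Lengths: 15 min + 1 h 45 min + 2 h 15 min = 4 h 15 min.

4 h 15 min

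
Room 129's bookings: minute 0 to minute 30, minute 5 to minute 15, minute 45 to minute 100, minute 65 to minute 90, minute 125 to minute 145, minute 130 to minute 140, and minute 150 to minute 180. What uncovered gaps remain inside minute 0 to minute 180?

minute 30 to minute 45, minute 100 to minute 125, minute 145 to minute 150

Covered (merged): minute 0 to minute 30, minute 45 to minute 100, minute 125 to minute 145, minute 150 to minute 180.
Uncovered inside minute 0 to minute 180: minute 30 to minute 45, minute 100 to minute 125, minute 145 to minute 150.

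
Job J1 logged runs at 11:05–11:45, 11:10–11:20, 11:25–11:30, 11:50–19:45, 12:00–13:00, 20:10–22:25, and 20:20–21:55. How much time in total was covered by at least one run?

Merged: 11:05–11:45, 11:50–19:45, 20:10–22:25.
Lengths: 40 min + 7 h 55 min + 2 h 15 min = 10 h 50 min.

10 h 50 min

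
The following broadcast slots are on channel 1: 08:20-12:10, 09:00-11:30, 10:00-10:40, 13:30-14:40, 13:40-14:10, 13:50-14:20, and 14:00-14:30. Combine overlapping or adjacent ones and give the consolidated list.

08:20–12:10, 13:30–14:40

09:00–11:30 overlaps/touches 08:20–12:10 → extend to 08:20–12:10.
10:00–10:40 overlaps/touches 08:20–12:10 → extend to 08:20–12:10.
13:30–14:40 is disjoint → start new block.
13:40–14:10 overlaps/touches 13:30–14:40 → extend to 13:30–14:40.
13:50–14:20 overlaps/touches 13:30–14:40 → extend to 13:30–14:40.
14:00–14:30 overlaps/touches 13:30–14:40 → extend to 13:30–14:40.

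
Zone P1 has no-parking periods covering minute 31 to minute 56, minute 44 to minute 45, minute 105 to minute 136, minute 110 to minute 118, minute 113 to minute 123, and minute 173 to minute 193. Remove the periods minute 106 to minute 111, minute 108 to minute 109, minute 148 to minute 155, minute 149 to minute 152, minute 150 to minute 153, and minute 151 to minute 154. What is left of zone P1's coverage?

minute 31 to minute 56, minute 105 to minute 106, minute 111 to minute 136, minute 173 to minute 193

First set merges to minute 31 to minute 56, minute 105 to minute 136, minute 173 to minute 193.
Second set merges to minute 106 to minute 111, minute 148 to minute 155.
minute 31 to minute 56 is untouched.
minute 105 to minute 136 with B removed leaves minute 105 to minute 106, minute 111 to minute 136.
minute 173 to minute 193 is untouched.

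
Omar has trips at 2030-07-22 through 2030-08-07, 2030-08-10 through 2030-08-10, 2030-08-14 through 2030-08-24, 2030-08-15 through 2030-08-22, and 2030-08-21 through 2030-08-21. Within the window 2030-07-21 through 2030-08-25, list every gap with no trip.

2030-07-21 through 2030-07-21, 2030-08-08 through 2030-08-09, 2030-08-11 through 2030-08-13, 2030-08-25 through 2030-08-25

After merging, the occupied span is 2030-07-22 through 2030-08-07, 2030-08-10 through 2030-08-10, 2030-08-14 through 2030-08-24.
Uncovered inside 2030-07-21 through 2030-08-25: 2030-07-21 through 2030-07-21, 2030-08-08 through 2030-08-09, 2030-08-11 through 2030-08-13, 2030-08-25 through 2030-08-25.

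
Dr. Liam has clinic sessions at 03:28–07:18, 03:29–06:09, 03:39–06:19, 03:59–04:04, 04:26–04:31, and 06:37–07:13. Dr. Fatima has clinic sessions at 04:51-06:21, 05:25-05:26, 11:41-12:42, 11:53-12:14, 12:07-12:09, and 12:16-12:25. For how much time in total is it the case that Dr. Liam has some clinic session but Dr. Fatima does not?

First set merges to 03:28-07:18.
Second set merges to 04:51-06:21, 11:41-12:42.
A \ B = 03:28-04:51, 06:21-07:18.
Total: 1 h 23 min + 57 min = 2 h 20 min.

2 h 20 min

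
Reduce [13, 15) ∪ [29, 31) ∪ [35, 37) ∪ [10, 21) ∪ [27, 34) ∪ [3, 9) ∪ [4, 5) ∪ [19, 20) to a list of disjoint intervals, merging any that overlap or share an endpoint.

Sort by start: [3, 9), [4, 5), [10, 21), [13, 15), [19, 20), [27, 34), [29, 31), [35, 37).
[4, 5) overlaps/touches [3, 9) → extend to [3, 9).
[10, 21) is disjoint → start new block.
[13, 15) overlaps/touches [10, 21) → extend to [10, 21).
[19, 20) overlaps/touches [10, 21) → extend to [10, 21).
[27, 34) is disjoint → start new block.
[29, 31) overlaps/touches [27, 34) → extend to [27, 34).
[35, 37) is disjoint → start new block.

[3, 9) ∪ [10, 21) ∪ [27, 34) ∪ [35, 37)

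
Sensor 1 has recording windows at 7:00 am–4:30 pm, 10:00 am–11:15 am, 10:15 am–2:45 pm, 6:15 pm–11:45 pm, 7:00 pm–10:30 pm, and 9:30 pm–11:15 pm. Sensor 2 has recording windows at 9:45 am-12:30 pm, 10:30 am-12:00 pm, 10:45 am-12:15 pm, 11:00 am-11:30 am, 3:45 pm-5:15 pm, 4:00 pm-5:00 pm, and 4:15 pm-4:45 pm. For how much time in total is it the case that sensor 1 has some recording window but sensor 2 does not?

11 h 30 min

First set merges to 7:00 am–4:30 pm, 6:15 pm–11:45 pm.
Second set merges to 9:45 am–12:30 pm, 3:45 pm–5:15 pm.
A \ B = 7:00 am–9:45 am, 12:30 pm–3:45 pm, 6:15 pm–11:45 pm.
Total: 2 h 45 min + 3 h 15 min + 5 h 30 min = 11 h 30 min.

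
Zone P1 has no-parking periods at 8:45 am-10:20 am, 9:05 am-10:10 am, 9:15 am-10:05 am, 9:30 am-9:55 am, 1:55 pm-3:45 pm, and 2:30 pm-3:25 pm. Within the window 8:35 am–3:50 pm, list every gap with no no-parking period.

8:35 am-8:45 am, 10:20 am-1:55 pm, 3:45 pm-3:50 pm

After merging, the occupied span is 8:45 am-10:20 am, 1:55 pm-3:45 pm.
Gaps within 8:35 am-3:50 pm: 8:35 am-8:45 am, 10:20 am-1:55 pm, 3:45 pm-3:50 pm.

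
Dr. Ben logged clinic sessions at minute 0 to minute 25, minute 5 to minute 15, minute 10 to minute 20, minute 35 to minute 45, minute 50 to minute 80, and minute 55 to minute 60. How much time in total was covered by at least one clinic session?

65 minutes

Merged: minute 0 to minute 25, minute 35 to minute 45, minute 50 to minute 80.
Lengths: 25 minutes + 10 minutes + 30 minutes = 65 minutes.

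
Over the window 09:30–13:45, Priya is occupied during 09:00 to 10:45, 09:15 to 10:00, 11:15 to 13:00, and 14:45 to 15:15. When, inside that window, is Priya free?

10:45-11:15, 13:00-13:45

After merging, the occupied span is 09:00-10:45, 11:15-13:00, 14:45-15:15.
Uncovered inside 09:30-13:45: 10:45-11:15, 13:00-13:45.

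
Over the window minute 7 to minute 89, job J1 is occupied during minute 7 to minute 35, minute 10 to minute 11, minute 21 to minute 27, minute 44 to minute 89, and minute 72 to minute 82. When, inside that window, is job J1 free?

The merged coverage is minute 7 to minute 35, minute 44 to minute 89.
Gaps within minute 7 to minute 89: minute 35 to minute 44.

minute 35 to minute 44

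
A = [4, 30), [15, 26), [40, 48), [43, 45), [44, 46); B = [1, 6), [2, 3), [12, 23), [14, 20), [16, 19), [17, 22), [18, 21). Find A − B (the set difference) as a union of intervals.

A, merged: [4, 30), [40, 48).
B, merged: [1, 6), [12, 23).
[4, 30) minus B → [6, 12), [23, 30).
[40, 48): no B overlap → unchanged.

[6, 12) ∪ [23, 30) ∪ [40, 48)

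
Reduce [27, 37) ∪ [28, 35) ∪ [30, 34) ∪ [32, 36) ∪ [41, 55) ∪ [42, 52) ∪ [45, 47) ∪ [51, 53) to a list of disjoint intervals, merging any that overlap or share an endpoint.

[28, 35) overlaps/touches [27, 37) → extend to [27, 37).
[30, 34) overlaps/touches [27, 37) → extend to [27, 37).
[32, 36) overlaps/touches [27, 37) → extend to [27, 37).
[41, 55) is disjoint → start new block.
[42, 52) overlaps/touches [41, 55) → extend to [41, 55).
[45, 47) overlaps/touches [41, 55) → extend to [41, 55).
[51, 53) overlaps/touches [41, 55) → extend to [41, 55).

[27, 37) ∪ [41, 55)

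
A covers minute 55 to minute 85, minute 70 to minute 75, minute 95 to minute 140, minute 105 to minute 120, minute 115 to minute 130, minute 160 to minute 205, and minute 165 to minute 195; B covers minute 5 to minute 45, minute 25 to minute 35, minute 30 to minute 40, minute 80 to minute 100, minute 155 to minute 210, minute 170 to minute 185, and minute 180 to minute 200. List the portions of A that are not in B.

First set merges to minute 55 to minute 85, minute 95 to minute 140, minute 160 to minute 205.
Second set merges to minute 5 to minute 45, minute 80 to minute 100, minute 155 to minute 210.
minute 55 to minute 85 with B removed leaves minute 55 to minute 80.
minute 95 to minute 140 with B removed leaves minute 100 to minute 140.
minute 160 to minute 205 lies entirely inside B → drops out.

minute 55 to minute 80, minute 100 to minute 140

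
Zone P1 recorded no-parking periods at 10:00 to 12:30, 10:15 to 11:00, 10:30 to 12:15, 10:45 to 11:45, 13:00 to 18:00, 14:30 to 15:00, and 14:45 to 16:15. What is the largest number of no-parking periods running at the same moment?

At 10:45, 4 of the intervals are simultaneously active.
No point has more.

4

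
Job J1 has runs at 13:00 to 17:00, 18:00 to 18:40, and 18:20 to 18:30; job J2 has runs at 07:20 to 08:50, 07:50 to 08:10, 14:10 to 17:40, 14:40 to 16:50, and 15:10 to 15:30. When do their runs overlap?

Merge the first list: 13:00–17:00, 18:00–18:40.
Merge the second list: 07:20–08:50, 14:10–17:40.
13:00–17:00 meets the second set on 14:10–17:00.
18:00–18:40: no overlap with the second set.

14:10–17:00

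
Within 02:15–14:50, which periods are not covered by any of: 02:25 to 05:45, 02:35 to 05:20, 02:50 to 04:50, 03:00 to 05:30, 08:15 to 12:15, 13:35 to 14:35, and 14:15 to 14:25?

02:15–02:25, 05:45–08:15, 12:15–13:35, 14:35–14:50

Covered (merged): 02:25–05:45, 08:15–12:15, 13:35–14:35.
Uncovered inside 02:15–14:50: 02:15–02:25, 05:45–08:15, 12:15–13:35, 14:35–14:50.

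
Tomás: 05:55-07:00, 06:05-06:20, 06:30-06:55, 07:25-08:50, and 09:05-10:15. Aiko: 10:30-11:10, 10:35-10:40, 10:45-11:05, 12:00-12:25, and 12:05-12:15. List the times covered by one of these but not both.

Merge the first list: 05:55–07:00, 07:25–08:50, 09:05–10:15.
Merge the second list: 10:30–11:10, 12:00–12:25.
A but not B: 05:55–07:00, 07:25–08:50, 09:05–10:15.
B but not A: 10:30–11:10, 12:00–12:25.
Combining gives A △ B.

05:55–07:00, 07:25–08:50, 09:05–10:15, 10:30–11:10, 12:00–12:25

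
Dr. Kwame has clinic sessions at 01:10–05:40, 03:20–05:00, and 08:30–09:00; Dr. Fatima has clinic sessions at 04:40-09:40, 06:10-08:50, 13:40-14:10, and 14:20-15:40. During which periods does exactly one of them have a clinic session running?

First set merges to 01:10–05:40, 08:30–09:00.
Second set merges to 04:40–09:40, 13:40–14:10, 14:20–15:40.
Only in the first: 01:10–04:40.
Only in the second: 05:40–08:30, 09:00–09:40, 13:40–14:10, 14:20–15:40.
Together these are the periods covered by exactly one.

01:10–04:40, 05:40–08:30, 09:00–09:40, 13:40–14:10, 14:20–15:40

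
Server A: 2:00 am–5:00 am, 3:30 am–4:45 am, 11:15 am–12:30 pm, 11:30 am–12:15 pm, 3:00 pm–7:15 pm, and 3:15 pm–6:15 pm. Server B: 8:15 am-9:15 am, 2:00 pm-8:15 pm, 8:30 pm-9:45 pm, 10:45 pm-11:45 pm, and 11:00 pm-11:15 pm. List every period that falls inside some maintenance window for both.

First set merges to 2:00 am–5:00 am, 11:15 am–12:30 pm, 3:00 pm–7:15 pm.
Second set merges to 8:15 am–9:15 am, 2:00 pm–8:15 pm, 8:30 pm–9:45 pm, 10:45 pm–11:45 pm.
2:00 am–5:00 am falls entirely outside B.
11:15 am–12:30 pm falls entirely outside B.
3:00 pm–7:15 pm overlaps B on 3:00 pm–7:15 pm.

3:00 pm–7:15 pm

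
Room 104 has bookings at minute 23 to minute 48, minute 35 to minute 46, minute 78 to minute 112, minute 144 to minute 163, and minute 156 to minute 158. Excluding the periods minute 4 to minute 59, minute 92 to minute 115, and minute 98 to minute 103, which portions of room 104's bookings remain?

minute 78 to minute 92, minute 144 to minute 163

First set merges to minute 23 to minute 48, minute 78 to minute 112, minute 144 to minute 163.
Second set merges to minute 4 to minute 59, minute 92 to minute 115.
minute 23 to minute 48: fully covered by B → removed.
minute 78 to minute 112 minus B → minute 78 to minute 92.
minute 144 to minute 163: no B overlap → unchanged.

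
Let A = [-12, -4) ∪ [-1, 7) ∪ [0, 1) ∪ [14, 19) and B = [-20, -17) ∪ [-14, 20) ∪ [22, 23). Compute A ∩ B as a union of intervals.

[-12, -4) ∪ [-1, 7) ∪ [14, 19)

A, merged: [-12, -4), [-1, 7), [14, 19).
[-12, -4) overlaps B on [-12, -4).
[-1, 7) overlaps B on [-1, 7).
[14, 19) overlaps B on [14, 19).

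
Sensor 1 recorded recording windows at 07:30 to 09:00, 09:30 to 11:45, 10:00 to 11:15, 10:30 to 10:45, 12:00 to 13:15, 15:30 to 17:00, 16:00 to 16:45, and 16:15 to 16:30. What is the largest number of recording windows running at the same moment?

3

Sweep endpoints in order; track running count of active intervals.
Peak of 3 reached at 10:30.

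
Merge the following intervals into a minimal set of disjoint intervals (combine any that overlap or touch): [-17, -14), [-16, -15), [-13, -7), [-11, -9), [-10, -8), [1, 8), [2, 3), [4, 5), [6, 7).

[-16, -15) overlaps/touches [-17, -14) → extend to [-17, -14).
[-13, -7) is disjoint → start new block.
[-11, -9) overlaps/touches [-13, -7) → extend to [-13, -7).
[-10, -8) overlaps/touches [-13, -7) → extend to [-13, -7).
[1, 8) is disjoint → start new block.
[2, 3) overlaps/touches [1, 8) → extend to [1, 8).
[4, 5) overlaps/touches [1, 8) → extend to [1, 8).
[6, 7) overlaps/touches [1, 8) → extend to [1, 8).

[-17, -14) ∪ [-13, -7) ∪ [1, 8)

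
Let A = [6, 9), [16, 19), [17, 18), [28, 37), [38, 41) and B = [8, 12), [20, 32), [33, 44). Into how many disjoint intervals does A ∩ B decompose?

First set merges to [6, 9), [16, 19), [28, 37), [38, 41).
A ∩ B = [8, 9), [28, 32), [33, 37), [38, 41).
That is 4 disjoint pieces.

4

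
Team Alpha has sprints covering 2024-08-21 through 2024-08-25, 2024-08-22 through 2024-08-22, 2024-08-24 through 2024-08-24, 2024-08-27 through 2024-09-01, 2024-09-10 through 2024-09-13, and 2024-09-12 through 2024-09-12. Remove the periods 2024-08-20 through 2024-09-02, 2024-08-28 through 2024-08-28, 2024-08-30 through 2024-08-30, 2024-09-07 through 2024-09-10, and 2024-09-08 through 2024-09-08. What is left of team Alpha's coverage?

2024-09-11 through 2024-09-13

A, merged: 2024-08-21 through 2024-08-25, 2024-08-27 through 2024-09-01, 2024-09-10 through 2024-09-13.
B, merged: 2024-08-20 through 2024-09-02, 2024-09-07 through 2024-09-10.
2024-08-21 through 2024-08-25: entirely removed.
2024-08-27 through 2024-09-01: entirely removed.
2024-09-10 through 2024-09-13 \ B = 2024-09-11 through 2024-09-13.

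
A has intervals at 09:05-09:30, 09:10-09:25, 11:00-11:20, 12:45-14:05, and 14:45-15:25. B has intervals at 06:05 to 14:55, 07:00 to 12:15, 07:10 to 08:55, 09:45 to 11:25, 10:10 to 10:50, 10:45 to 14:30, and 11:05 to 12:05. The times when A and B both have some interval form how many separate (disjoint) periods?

4

Merge the first list: 09:05–09:30, 11:00–11:20, 12:45–14:05, 14:45–15:25.
Merge the second list: 06:05–14:55.
A ∩ B = 09:05–09:30, 11:00–11:20, 12:45–14:05, 14:45–14:55.
That is 4 disjoint pieces.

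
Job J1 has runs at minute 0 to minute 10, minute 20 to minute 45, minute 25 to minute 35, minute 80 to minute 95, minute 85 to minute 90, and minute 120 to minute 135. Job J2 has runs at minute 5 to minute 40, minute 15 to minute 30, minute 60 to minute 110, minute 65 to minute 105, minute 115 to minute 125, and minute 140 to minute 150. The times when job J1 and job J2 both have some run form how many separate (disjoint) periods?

A, merged: minute 0 to minute 10, minute 20 to minute 45, minute 80 to minute 95, minute 120 to minute 135.
B, merged: minute 5 to minute 40, minute 60 to minute 110, minute 115 to minute 125, minute 140 to minute 150.
A ∩ B = minute 5 to minute 10, minute 20 to minute 40, minute 80 to minute 95, minute 120 to minute 125.
That is 4 disjoint pieces.

4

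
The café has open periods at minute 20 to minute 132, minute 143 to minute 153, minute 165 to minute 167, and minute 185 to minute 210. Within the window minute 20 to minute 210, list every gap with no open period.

minute 132 to minute 143, minute 153 to minute 165, minute 167 to minute 185

The merged coverage is minute 20 to minute 132, minute 143 to minute 153, minute 165 to minute 167, minute 185 to minute 210.
Uncovered inside minute 20 to minute 210: minute 132 to minute 143, minute 153 to minute 165, minute 167 to minute 185.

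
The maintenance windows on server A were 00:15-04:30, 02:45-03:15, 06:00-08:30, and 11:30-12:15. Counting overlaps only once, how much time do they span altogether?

Merged: 00:15–04:30, 06:00–08:30, 11:30–12:15.
Lengths: 4 h 15 min + 2 h 30 min + 45 min = 7 h 30 min.

7 h 30 min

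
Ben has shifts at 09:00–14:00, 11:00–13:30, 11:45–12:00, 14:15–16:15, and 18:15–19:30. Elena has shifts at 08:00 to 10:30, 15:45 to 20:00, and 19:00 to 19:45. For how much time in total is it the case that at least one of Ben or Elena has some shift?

Merge the first list: 09:00–14:00, 14:15–16:15, 18:15–19:30.
Merge the second list: 08:00–10:30, 15:45–20:00.
A ∪ B = 08:00–14:00, 14:15–20:00.
Total: 6 h + 5 h 45 min = 11 h 45 min.

11 h 45 min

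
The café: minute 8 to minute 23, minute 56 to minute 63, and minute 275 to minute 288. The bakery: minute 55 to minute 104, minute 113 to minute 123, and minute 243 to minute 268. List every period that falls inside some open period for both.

minute 56 to minute 63

minute 8 to minute 23 meets no B interval.
minute 56 to minute 63 ∩ B → minute 56 to minute 63.
minute 275 to minute 288 meets no B interval.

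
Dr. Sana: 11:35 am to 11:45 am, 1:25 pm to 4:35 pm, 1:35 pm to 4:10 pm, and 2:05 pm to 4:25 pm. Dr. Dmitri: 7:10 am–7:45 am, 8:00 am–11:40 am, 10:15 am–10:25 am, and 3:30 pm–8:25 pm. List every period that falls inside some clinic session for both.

Merge the first list: 11:35 am–11:45 am, 1:25 pm–4:35 pm.
Merge the second list: 7:10 am–7:45 am, 8:00 am–11:40 am, 3:30 pm–8:25 pm.
11:35 am–11:45 am meets the second set on 11:35 am–11:40 am.
1:25 pm–4:35 pm meets the second set on 3:30 pm–4:35 pm.

11:35 am–11:40 am, 3:30 pm–4:35 pm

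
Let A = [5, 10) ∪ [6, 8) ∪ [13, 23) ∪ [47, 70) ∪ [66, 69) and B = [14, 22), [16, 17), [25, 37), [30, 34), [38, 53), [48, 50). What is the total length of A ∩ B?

First set merges to [5, 10), [13, 23), [47, 70).
Second set merges to [14, 22), [25, 37), [38, 53).
A ∩ B = [14, 22), [47, 53).
Total: 8 + 6 = 14.

14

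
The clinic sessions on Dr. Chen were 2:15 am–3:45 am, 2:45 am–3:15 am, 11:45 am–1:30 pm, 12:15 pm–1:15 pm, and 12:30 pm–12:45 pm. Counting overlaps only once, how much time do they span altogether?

3 h 15 min

Merged: 2:15 am–3:45 am, 11:45 am–1:30 pm.
Lengths: 1 h 30 min + 1 h 45 min = 3 h 15 min.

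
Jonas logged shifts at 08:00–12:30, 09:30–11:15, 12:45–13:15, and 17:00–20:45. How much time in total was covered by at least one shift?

8 h 45 min

Merged: 08:00–12:30, 12:45–13:15, 17:00–20:45.
Lengths: 4 h 30 min + 30 min + 3 h 45 min = 8 h 45 min.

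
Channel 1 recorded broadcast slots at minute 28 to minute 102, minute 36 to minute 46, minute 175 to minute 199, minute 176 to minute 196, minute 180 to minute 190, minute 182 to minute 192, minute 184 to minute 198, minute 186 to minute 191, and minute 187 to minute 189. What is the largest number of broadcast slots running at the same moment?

At minute 187, 7 of the intervals are simultaneously active.
No point has more.

7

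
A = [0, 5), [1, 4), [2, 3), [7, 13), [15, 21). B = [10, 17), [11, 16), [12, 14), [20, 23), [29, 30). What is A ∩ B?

[10, 13) ∪ [15, 17) ∪ [20, 21)

First set merges to [0, 5), [7, 13), [15, 21).
Second set merges to [10, 17), [20, 23), [29, 30).
[0, 5): no overlap with the second set.
[7, 13) meets the second set on [10, 13).
[15, 21) meets the second set on [15, 17), [20, 21).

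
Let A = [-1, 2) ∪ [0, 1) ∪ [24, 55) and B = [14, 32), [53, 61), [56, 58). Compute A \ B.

Merge the first list: [-1, 2), [24, 55).
Merge the second list: [14, 32), [53, 61).
[-1, 2): no B overlap → unchanged.
[24, 55) minus B → [32, 53).

[-1, 2) ∪ [32, 53)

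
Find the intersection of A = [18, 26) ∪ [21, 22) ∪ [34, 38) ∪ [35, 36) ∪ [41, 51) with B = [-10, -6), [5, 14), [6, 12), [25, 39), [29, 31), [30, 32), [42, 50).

A, merged: [18, 26), [34, 38), [41, 51).
B, merged: [-10, -6), [5, 14), [25, 39), [42, 50).
[18, 26) ∩ B → [25, 26).
[34, 38) ∩ B → [34, 38).
[41, 51) ∩ B → [42, 50).

[25, 26) ∪ [34, 38) ∪ [42, 50)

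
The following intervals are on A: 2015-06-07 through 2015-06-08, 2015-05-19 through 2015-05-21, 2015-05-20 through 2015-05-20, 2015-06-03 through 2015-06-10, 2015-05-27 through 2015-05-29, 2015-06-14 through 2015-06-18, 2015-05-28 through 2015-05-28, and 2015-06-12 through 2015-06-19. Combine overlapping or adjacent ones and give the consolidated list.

Sort by start: 2015-05-19 through 2015-05-21, 2015-05-20 through 2015-05-20, 2015-05-27 through 2015-05-29, 2015-05-28 through 2015-05-28, 2015-06-03 through 2015-06-10, 2015-06-07 through 2015-06-08, 2015-06-12 through 2015-06-19, 2015-06-14 through 2015-06-18.
2015-05-20 through 2015-05-20 overlaps/touches 2015-05-19 through 2015-05-21 → extend to 2015-05-19 through 2015-05-21.
2015-05-27 through 2015-05-29 is disjoint → start new block.
2015-05-28 through 2015-05-28 overlaps/touches 2015-05-27 through 2015-05-29 → extend to 2015-05-27 through 2015-05-29.
2015-06-03 through 2015-06-10 is disjoint → start new block.
2015-06-07 through 2015-06-08 overlaps/touches 2015-06-03 through 2015-06-10 → extend to 2015-06-03 through 2015-06-10.
2015-06-12 through 2015-06-19 is disjoint → start new block.
2015-06-14 through 2015-06-18 overlaps/touches 2015-06-12 through 2015-06-19 → extend to 2015-06-12 through 2015-06-19.

2015-05-19 through 2015-05-21, 2015-05-27 through 2015-05-29, 2015-06-03 through 2015-06-10, 2015-06-12 through 2015-06-19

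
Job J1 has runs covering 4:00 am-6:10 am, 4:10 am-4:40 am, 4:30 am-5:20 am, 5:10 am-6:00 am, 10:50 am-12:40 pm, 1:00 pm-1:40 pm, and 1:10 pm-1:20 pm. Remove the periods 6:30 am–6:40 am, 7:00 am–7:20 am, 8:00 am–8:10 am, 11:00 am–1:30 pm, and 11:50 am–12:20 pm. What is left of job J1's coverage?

4:00 am–6:10 am, 10:50 am–11:00 am, 1:30 pm–1:40 pm

Merge the first list: 4:00 am–6:10 am, 10:50 am–12:40 pm, 1:00 pm–1:40 pm.
Merge the second list: 6:30 am–6:40 am, 7:00 am–7:20 am, 8:00 am–8:10 am, 11:00 am–1:30 pm.
4:00 am–6:10 am: no B overlap → unchanged.
10:50 am–12:40 pm minus B → 10:50 am–11:00 am.
1:00 pm–1:40 pm minus B → 1:30 pm–1:40 pm.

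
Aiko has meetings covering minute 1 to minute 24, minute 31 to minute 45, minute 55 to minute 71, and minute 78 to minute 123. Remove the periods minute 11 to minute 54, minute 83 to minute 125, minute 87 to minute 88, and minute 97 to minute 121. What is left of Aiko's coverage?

B, merged: minute 11 to minute 54, minute 83 to minute 125.
minute 1 to minute 24 \ B = minute 1 to minute 11.
minute 31 to minute 45: entirely removed.
minute 55 to minute 71: nothing removed.
minute 78 to minute 123 \ B = minute 78 to minute 83.

minute 1 to minute 11, minute 55 to minute 71, minute 78 to minute 83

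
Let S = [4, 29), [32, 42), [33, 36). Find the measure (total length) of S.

Merged: [4, 29), [32, 42).
Lengths: 25 + 10 = 35.

35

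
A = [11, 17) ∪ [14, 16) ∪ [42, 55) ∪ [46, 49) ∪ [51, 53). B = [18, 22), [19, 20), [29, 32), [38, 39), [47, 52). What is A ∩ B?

[47, 52)

A, merged: [11, 17), [42, 55).
B, merged: [18, 22), [29, 32), [38, 39), [47, 52).
[11, 17): no overlap with the second set.
[42, 55) meets the second set on [47, 52).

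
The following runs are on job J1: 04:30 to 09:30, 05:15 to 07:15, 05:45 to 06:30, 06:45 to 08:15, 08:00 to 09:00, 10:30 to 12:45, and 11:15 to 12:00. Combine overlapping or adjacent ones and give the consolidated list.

04:30–09:30, 10:30–12:45

05:15–07:15 overlaps/touches 04:30–09:30 → extend to 04:30–09:30.
05:45–06:30 overlaps/touches 04:30–09:30 → extend to 04:30–09:30.
06:45–08:15 overlaps/touches 04:30–09:30 → extend to 04:30–09:30.
08:00–09:00 overlaps/touches 04:30–09:30 → extend to 04:30–09:30.
10:30–12:45 is disjoint → start new block.
11:15–12:00 overlaps/touches 10:30–12:45 → extend to 10:30–12:45.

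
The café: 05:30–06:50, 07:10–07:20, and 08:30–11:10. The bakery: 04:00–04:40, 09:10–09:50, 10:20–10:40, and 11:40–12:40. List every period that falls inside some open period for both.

09:10–09:50, 10:20–10:40

05:30–06:50 falls entirely outside B.
07:10–07:20 falls entirely outside B.
08:30–11:10 overlaps B on 09:10–09:50, 10:20–10:40.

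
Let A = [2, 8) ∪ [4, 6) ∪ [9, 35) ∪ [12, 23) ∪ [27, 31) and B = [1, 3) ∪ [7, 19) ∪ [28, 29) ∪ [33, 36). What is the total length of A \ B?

17

Merge the first list: [2, 8), [9, 35).
A \ B = [3, 7), [19, 28), [29, 33).
Total: 4 + 9 + 4 = 17.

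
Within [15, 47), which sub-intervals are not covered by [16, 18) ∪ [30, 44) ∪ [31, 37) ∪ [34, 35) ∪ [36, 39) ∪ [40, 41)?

After merging, the occupied span is [16, 18), [30, 44).
Complement within [15, 47): [15, 16), [18, 30), [44, 47).

[15, 16) ∪ [18, 30) ∪ [44, 47)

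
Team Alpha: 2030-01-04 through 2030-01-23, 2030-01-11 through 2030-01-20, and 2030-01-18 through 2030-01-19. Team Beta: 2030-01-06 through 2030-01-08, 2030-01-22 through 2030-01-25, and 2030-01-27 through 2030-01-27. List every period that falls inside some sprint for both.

2030-01-06 through 2030-01-08, 2030-01-22 through 2030-01-23

A, merged: 2030-01-04 through 2030-01-23.
2030-01-04 through 2030-01-23 meets the second set on 2030-01-06 through 2030-01-08, 2030-01-22 through 2030-01-23.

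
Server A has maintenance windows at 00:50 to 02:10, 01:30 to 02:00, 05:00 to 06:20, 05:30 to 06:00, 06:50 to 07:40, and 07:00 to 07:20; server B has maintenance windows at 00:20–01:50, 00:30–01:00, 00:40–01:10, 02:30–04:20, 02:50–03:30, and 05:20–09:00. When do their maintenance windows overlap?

00:50–01:50, 05:20–06:20, 06:50–07:40

First set merges to 00:50–02:10, 05:00–06:20, 06:50–07:40.
Second set merges to 00:20–01:50, 02:30–04:20, 05:20–09:00.
00:50–02:10 meets the second set on 00:50–01:50.
05:00–06:20 meets the second set on 05:20–06:20.
06:50–07:40 meets the second set on 06:50–07:40.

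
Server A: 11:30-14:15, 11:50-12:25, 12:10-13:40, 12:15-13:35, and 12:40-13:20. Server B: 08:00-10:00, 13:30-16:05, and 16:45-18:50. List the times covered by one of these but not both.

First set merges to 11:30–14:15.
Only in the first: 11:30–13:30.
Only in the second: 08:00–10:00, 14:15–16:05, 16:45–18:50.
Together these are the periods covered by exactly one.

08:00–10:00, 11:30–13:30, 14:15–16:05, 16:45–18:50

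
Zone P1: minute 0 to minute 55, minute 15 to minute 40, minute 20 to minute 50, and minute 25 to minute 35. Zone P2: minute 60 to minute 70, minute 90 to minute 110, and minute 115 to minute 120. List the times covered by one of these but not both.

minute 0 to minute 55, minute 60 to minute 70, minute 90 to minute 110, minute 115 to minute 120

A, merged: minute 0 to minute 55.
Only in the first: minute 0 to minute 55.
Only in the second: minute 60 to minute 70, minute 90 to minute 110, minute 115 to minute 120.
Together these are the periods covered by exactly one.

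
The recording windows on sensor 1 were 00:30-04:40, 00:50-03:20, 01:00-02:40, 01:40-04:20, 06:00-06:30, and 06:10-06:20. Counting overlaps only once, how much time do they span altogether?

4 h 40 min

Merged: 00:30–04:40, 06:00–06:30.
Lengths: 4 h 10 min + 30 min = 4 h 40 min.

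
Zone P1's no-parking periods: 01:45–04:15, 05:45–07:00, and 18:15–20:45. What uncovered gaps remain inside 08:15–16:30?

08:15–16:30

After merging, the occupied span is 01:45–04:15, 05:45–07:00, 18:15–20:45.
Uncovered inside 08:15–16:30: 08:15–16:30.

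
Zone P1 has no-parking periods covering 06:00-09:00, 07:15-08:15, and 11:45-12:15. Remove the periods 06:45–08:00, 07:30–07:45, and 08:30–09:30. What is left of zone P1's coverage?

06:00–06:45, 08:00–08:30, 11:45–12:15

A, merged: 06:00–09:00, 11:45–12:15.
B, merged: 06:45–08:00, 08:30–09:30.
06:00–09:00 minus B → 06:00–06:45, 08:00–08:30.
11:45–12:15: no B overlap → unchanged.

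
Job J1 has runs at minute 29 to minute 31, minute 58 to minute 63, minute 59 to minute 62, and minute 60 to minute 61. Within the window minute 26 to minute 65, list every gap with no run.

minute 26 to minute 29, minute 31 to minute 58, minute 63 to minute 65

After merging, the occupied span is minute 29 to minute 31, minute 58 to minute 63.
Complement within minute 26 to minute 65: minute 26 to minute 29, minute 31 to minute 58, minute 63 to minute 65.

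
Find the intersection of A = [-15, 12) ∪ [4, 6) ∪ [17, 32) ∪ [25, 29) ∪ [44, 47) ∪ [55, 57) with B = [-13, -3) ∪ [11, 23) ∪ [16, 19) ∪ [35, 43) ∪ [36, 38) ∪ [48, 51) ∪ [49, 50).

First set merges to [-15, 12), [17, 32), [44, 47), [55, 57).
Second set merges to [-13, -3), [11, 23), [35, 43), [48, 51).
[-15, 12) ∩ B → [-13, -3), [11, 12).
[17, 32) ∩ B → [17, 23).
[44, 47) meets no B interval.
[55, 57) meets no B interval.

[-13, -3) ∪ [11, 12) ∪ [17, 23)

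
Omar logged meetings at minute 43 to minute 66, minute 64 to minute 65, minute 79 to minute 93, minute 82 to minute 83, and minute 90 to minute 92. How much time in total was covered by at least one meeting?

37 minutes

Merged: minute 43 to minute 66, minute 79 to minute 93.
Lengths: 23 minutes + 14 minutes = 37 minutes.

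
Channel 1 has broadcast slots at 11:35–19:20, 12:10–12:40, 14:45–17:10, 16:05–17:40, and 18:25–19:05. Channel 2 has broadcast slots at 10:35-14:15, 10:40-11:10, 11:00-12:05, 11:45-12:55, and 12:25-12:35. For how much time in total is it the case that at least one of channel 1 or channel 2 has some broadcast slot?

Merge the first list: 11:35–19:20.
Merge the second list: 10:35–14:15.
A ∪ B = 10:35–19:20.
Total: 8 h 45 min.

8 h 45 min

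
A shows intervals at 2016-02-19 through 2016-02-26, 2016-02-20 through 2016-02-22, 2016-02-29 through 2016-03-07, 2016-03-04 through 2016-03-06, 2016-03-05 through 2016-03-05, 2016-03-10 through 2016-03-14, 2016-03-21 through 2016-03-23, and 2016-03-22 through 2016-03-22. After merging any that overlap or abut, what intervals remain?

2016-02-19 through 2016-02-26, 2016-02-29 through 2016-03-07, 2016-03-10 through 2016-03-14, 2016-03-21 through 2016-03-23

2016-02-20 through 2016-02-22 overlaps/touches 2016-02-19 through 2016-02-26 → extend to 2016-02-19 through 2016-02-26.
2016-02-29 through 2016-03-07 is disjoint → start new block.
2016-03-04 through 2016-03-06 overlaps/touches 2016-02-29 through 2016-03-07 → extend to 2016-02-29 through 2016-03-07.
2016-03-05 through 2016-03-05 overlaps/touches 2016-02-29 through 2016-03-07 → extend to 2016-02-29 through 2016-03-07.
2016-03-10 through 2016-03-14 is disjoint → start new block.
2016-03-21 through 2016-03-23 is disjoint → start new block.
2016-03-22 through 2016-03-22 overlaps/touches 2016-03-21 through 2016-03-23 → extend to 2016-03-21 through 2016-03-23.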